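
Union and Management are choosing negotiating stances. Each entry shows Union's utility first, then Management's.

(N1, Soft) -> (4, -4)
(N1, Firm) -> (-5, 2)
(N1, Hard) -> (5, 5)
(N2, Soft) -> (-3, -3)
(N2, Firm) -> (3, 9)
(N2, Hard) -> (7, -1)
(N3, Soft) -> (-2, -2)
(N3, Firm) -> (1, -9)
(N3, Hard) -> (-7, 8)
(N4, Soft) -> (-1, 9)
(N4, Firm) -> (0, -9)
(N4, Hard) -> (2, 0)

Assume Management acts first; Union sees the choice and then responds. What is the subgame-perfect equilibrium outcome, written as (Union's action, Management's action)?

Solve by backward induction (Management leads).
- Soft → Union plays N1 (best of 4, -3, -2, -1); Management gets -4.
- Firm → Union plays N2 (best of -5, 3, 1, 0); Management gets 9.
- Hard → Union plays N2 (best of 5, 7, -7, 2); Management gets -1.
Maximizing over -4, 9, -1, Management chooses Firm. Subgame-perfect outcome: (N2, Firm) with payoffs (3, 9).

(N2, Firm)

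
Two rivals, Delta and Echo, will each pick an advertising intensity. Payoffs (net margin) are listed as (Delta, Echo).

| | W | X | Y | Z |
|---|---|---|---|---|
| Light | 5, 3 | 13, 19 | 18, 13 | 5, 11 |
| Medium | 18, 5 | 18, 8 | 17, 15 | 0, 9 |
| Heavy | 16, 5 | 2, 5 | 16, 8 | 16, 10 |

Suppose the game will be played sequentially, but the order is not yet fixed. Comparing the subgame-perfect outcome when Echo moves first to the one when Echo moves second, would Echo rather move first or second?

If Delta leads: Echo's best replies are Light→X, Medium→Y, Heavy→Z; Delta's induced payoffs 13, 17, 16; outcome (Medium, Y), payoffs (17, 15).
If Echo leads: Delta's best replies are W→Medium, X→Medium, Y→Light, Z→Heavy; Echo's induced payoffs 5, 8, 13, 10; outcome (Light, Y), payoffs (18, 13).
Echo gets 13 moving first and 15 moving second, so Echo prefers to move second.

second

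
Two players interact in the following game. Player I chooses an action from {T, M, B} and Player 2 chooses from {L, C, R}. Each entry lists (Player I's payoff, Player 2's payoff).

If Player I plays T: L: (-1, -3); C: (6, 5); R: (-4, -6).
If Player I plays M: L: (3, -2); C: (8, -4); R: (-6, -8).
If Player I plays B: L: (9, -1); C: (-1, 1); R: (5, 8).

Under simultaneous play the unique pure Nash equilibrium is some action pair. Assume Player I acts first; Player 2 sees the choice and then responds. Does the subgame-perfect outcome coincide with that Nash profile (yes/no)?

no

Backward induction with Player I moving first.
- T → Player 2 plays C (best of -3, 5, -6); Player I gets 6.
- M → Player 2 plays L (best of -2, -4, -8); Player I gets 3.
- B → Player 2 plays R (best of -1, 1, 8); Player I gets 5.
Maximizing over 6, 3, 5, Player I chooses T. Subgame-perfect outcome: (T, C) with payoffs (6, 5).
For the simultaneous game, intersect best replies.
Player I's best replies: L→B; C→M; R→B.
Player 2's best replies: T→C; M→L; B→R.
Only (B, R) has each player best-responding; Nash payoffs (5, 8).
Sequential outcome (T, C) differs from the Nash profile (B, R).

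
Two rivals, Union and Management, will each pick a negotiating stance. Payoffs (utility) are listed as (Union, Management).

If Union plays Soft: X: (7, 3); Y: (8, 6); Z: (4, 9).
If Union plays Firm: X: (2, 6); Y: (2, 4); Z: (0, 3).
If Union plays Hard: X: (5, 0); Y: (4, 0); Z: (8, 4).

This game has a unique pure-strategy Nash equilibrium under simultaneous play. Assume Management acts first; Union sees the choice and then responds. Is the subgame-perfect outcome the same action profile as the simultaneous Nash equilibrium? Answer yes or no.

Solve by backward induction (Management leads).
- X: Union compares 7, 2, 5 and picks Soft; Management would get 3.
- Y: Union compares 8, 2, 4 and picks Soft; Management would get 6.
- Z: Union compares 4, 0, 8 and picks Hard; Management would get 4.
Management's induced payoffs are 3, 6, 4, so Management commits to Y. Subgame-perfect outcome: (Soft, Y) with payoffs (8, 6).
Now find the simultaneous Nash equilibrium.
Union's best replies: X→Soft; Y→Soft; Z→Hard.
Management's best replies: Soft→Z; Firm→X; Hard→Z.
Only (Hard, Z) has each player best-responding; Nash payoffs (8, 4).
Sequential outcome (Soft, Y) differs from the Nash profile (Hard, Z).

no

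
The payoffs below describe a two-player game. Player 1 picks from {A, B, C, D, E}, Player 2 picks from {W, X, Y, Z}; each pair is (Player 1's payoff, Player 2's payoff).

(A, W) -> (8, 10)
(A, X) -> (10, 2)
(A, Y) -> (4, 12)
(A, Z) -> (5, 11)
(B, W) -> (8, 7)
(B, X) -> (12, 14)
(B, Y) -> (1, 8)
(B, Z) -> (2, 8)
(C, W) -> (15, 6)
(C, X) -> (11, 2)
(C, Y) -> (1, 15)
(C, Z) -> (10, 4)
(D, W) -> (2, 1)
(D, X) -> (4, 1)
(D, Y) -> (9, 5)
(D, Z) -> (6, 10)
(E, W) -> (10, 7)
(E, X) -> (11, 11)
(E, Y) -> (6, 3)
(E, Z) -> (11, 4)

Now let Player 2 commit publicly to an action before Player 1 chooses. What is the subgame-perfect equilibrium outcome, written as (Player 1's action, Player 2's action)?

(B, X)

Work backward from Player 1's decision.
- W: Player 1 compares 8, 8, 15, 2, 10 and picks C; Player 2 would get 6.
- X: Player 1 compares 10, 12, 11, 4, 11 and picks B; Player 2 would get 14.
- Y: Player 1 compares 4, 1, 1, 9, 6 and picks D; Player 2 would get 5.
- Z: Player 1 compares 5, 2, 10, 6, 11 and picks E; Player 2 would get 4.
Maximizing over 6, 14, 5, 4, Player 2 chooses X. Subgame-perfect outcome: (B, X) with payoffs (12, 14).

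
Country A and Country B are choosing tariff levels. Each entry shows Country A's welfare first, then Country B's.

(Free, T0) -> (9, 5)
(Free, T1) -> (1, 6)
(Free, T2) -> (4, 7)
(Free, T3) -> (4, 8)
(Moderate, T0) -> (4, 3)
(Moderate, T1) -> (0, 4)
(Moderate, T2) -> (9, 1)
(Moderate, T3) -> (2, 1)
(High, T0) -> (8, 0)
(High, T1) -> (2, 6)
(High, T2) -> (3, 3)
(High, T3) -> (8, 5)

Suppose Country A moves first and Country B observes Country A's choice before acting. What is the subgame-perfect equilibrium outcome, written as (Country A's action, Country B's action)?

Country B best-responds to each possible Country A move:
- Free → Country B plays T3 (best of 5, 6, 7, 8); Country A gets 4.
- Moderate → Country B plays T1 (best of 3, 4, 1, 1); Country A gets 0.
- High → Country B plays T1 (best of 0, 6, 3, 5); Country A gets 2.
Among 4, 0, 2, the best is 4 at Free. Subgame-perfect outcome: (Free, T3) with payoffs (4, 8).

(Free, T3)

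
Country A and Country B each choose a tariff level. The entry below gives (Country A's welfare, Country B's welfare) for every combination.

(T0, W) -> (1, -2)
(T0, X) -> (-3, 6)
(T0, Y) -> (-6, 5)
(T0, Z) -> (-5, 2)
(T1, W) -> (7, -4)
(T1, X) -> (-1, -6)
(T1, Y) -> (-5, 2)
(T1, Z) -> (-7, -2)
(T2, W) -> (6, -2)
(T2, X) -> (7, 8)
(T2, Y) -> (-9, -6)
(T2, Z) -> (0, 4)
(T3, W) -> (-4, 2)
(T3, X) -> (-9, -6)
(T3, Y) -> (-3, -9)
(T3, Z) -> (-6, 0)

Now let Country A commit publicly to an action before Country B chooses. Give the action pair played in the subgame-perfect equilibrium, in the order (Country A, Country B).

Work backward from Country B's decision.
- T0: BR = X, leader payoff -3.
- T1: BR = Y, leader payoff -5.
- T2: BR = X, leader payoff 7.
- T3: BR = W, leader payoff -4.
Among -3, -5, 7, -4, the best is 7 at T2. Subgame-perfect outcome: (T2, X) with payoffs (7, 8).

(T2, X)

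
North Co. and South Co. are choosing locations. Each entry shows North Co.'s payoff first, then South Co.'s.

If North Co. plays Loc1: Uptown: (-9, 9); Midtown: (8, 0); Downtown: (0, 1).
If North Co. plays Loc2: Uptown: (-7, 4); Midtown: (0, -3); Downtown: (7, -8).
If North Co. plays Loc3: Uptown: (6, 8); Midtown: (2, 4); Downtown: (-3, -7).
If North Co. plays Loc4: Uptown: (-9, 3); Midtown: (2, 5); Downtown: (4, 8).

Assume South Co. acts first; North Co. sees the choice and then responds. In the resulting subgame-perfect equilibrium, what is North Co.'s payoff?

6

Work backward from North Co.'s decision.
- Uptown: North Co. compares -9, -7, 6, -9 and picks Loc3; South Co. would get 8.
- Midtown: North Co. compares 8, 0, 2, 2 and picks Loc1; South Co. would get 0.
- Downtown: North Co. compares 0, 7, -3, 4 and picks Loc2; South Co. would get -8.
South Co.'s induced payoffs are 8, 0, -8, so South Co. commits to Uptown. Subgame-perfect outcome: (Loc3, Uptown) with payoffs (6, 8).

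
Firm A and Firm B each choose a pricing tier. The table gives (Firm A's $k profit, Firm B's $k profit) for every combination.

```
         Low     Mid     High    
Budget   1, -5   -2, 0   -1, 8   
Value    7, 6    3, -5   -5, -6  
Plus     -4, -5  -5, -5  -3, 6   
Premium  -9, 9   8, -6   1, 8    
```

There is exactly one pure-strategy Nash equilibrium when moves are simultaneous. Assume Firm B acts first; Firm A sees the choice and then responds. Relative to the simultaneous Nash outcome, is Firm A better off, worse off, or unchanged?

Solve by backward induction (Firm B leads).
- Low: BR = Value, leader payoff 6.
- Mid: BR = Premium, leader payoff -6.
- High: BR = Premium, leader payoff 8.
Among 6, -6, 8, the best is 8 at High. Subgame-perfect outcome: (Premium, High) with payoffs (1, 8).
Under simultaneous play:
Firm A's best replies: Low→Value; Mid→Premium; High→Premium.
Firm B's best replies: Budget→High; Value→Low; Plus→High; Premium→Low.
Only (Value, Low) has each player best-responding; Nash payoffs (7, 6).
Firm A earns 1 sequentially versus 7 at the Nash outcome: worse off.

worse off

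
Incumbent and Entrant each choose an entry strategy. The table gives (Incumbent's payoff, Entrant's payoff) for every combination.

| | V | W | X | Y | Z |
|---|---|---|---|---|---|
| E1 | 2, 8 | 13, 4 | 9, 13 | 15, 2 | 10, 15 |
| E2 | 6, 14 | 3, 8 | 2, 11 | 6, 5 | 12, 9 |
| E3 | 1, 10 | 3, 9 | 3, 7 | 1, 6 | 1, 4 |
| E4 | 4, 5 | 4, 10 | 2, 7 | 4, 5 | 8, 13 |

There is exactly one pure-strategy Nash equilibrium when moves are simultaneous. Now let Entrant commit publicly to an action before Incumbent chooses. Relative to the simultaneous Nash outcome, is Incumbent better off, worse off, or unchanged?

Incumbent best-responds to each possible Entrant move:
- V: Incumbent compares 2, 6, 1, 4 and picks E2; Entrant would get 14.
- W: Incumbent compares 13, 3, 3, 4 and picks E1; Entrant would get 4.
- X: Incumbent compares 9, 2, 3, 2 and picks E1; Entrant would get 13.
- Y: Incumbent compares 15, 6, 1, 4 and picks E1; Entrant would get 2.
- Z: Incumbent compares 10, 12, 1, 8 and picks E2; Entrant would get 9.
Entrant's induced payoffs are 14, 4, 13, 2, 9, so Entrant commits to V. Subgame-perfect outcome: (E2, V) with payoffs (6, 14).
For the simultaneous game, intersect best replies.
Incumbent's best replies: V→E2; W→E1; X→E1; Y→E1; Z→E2.
Entrant's best replies: E1→Z; E2→V; E3→V; E4→Z.
Only (E2, V) has each player best-responding; Nash payoffs (6, 14).
Incumbent earns 6 sequentially versus 6 at the Nash outcome: unchanged.

unchanged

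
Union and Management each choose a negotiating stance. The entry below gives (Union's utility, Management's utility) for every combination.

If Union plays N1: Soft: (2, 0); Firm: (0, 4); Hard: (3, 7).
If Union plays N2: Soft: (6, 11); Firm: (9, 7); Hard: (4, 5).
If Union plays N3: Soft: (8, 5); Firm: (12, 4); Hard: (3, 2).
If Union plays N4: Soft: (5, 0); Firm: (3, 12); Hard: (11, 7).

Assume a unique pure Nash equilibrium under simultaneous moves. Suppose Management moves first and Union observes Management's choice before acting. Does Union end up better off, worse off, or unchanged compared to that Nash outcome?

Backward induction with Management moving first.
- Soft: BR = N3, leader payoff 5.
- Firm: BR = N3, leader payoff 4.
- Hard: BR = N4, leader payoff 7.
Management's induced payoffs are 5, 4, 7, so Management commits to Hard. Subgame-perfect outcome: (N4, Hard) with payoffs (11, 7).
Now find the simultaneous Nash equilibrium.
Union's best replies: Soft→N3; Firm→N3; Hard→N4.
Management's best replies: N1→Hard; N2→Soft; N3→Soft; N4→Firm.
The unique mutual best reply is (N3, Soft), giving (8, 5).
Union earns 11 sequentially versus 8 at the Nash outcome: better off.

better off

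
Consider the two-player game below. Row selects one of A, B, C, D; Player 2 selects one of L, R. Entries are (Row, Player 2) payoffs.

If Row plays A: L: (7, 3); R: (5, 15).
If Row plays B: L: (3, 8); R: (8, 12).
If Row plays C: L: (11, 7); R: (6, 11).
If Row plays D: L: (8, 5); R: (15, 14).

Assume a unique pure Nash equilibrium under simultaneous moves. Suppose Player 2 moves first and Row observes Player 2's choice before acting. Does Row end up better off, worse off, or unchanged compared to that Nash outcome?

Work backward from Row's decision.
- L → Row plays C (best of 7, 3, 11, 8); Player 2 gets 7.
- R → Row plays D (best of 5, 8, 6, 15); Player 2 gets 14.
Among 7, 14, the best is 14 at R. Subgame-perfect outcome: (D, R) with payoffs (15, 14).
For the simultaneous game, intersect best replies.
Row's best replies: L→C; R→D.
Player 2's best replies: A→R; B→R; C→R; D→R.
The unique mutual best reply is (D, R), giving (15, 14).
Row earns 15 sequentially versus 15 at the Nash outcome: unchanged.

unchanged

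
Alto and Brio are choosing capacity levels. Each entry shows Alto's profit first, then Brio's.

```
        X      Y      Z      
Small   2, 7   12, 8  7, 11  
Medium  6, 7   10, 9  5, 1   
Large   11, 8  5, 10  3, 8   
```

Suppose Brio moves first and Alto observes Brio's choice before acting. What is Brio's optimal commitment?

Z

Backward induction with Brio moving first.
- X: Alto compares 2, 6, 11 and picks Large; Brio would get 8.
- Y: Alto compares 12, 10, 5 and picks Small; Brio would get 8.
- Z: Alto compares 7, 5, 3 and picks Small; Brio would get 11.
Maximizing over 8, 8, 11, Brio chooses Z. Subgame-perfect outcome: (Small, Z) with payoffs (7, 11).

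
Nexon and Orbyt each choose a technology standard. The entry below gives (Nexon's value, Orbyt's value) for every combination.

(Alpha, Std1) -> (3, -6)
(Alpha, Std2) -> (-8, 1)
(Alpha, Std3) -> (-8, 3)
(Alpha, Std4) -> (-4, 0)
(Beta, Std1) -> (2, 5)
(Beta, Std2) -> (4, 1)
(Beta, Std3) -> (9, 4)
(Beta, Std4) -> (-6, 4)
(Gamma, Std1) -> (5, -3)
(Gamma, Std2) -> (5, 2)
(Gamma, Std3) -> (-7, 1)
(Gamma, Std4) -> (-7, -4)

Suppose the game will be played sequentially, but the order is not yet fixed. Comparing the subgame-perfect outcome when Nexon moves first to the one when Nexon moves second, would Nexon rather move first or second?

If Nexon leads: Orbyt's best replies are Alpha→Std3, Beta→Std1, Gamma→Std2; Nexon's induced payoffs -8, 2, 5; outcome (Gamma, Std2), payoffs (5, 2).
If Orbyt leads: Nexon's best replies are Std1→Gamma, Std2→Gamma, Std3→Beta, Std4→Alpha; Orbyt's induced payoffs -3, 2, 4, 0; outcome (Beta, Std3), payoffs (9, 4).
Nexon gets 5 moving first and 9 moving second, so Nexon prefers to move second.

second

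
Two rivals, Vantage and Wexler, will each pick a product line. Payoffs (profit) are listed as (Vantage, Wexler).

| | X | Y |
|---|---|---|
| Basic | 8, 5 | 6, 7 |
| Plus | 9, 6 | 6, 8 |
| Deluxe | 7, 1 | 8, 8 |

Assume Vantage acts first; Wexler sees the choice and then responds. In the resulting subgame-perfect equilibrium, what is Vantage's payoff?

Solve by backward induction (Vantage leads).
- Basic → Wexler plays Y (best of 5, 7); Vantage gets 6.
- Plus → Wexler plays Y (best of 6, 8); Vantage gets 6.
- Deluxe → Wexler plays Y (best of 1, 8); Vantage gets 8.
Vantage's induced payoffs are 6, 6, 8, so Vantage commits to Deluxe. Subgame-perfect outcome: (Deluxe, Y) with payoffs (8, 8).

8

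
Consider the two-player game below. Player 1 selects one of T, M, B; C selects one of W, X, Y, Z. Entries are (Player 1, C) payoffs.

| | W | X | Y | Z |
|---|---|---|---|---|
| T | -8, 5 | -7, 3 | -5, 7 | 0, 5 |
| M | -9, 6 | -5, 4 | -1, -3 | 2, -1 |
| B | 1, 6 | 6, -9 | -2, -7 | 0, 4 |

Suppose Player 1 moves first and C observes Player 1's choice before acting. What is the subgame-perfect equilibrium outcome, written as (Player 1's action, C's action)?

(B, W)

Backward induction with Player 1 moving first.
- T: BR = Y, leader payoff -5.
- M: BR = W, leader payoff -9.
- B: BR = W, leader payoff 1.
Among -5, -9, 1, the best is 1 at B. Subgame-perfect outcome: (B, W) with payoffs (1, 6).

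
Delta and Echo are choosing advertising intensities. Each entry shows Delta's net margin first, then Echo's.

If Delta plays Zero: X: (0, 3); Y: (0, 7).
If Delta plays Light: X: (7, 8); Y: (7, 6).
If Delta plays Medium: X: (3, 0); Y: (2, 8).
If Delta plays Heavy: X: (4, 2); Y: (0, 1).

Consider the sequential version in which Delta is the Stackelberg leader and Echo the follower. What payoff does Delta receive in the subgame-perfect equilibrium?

7

Echo best-responds to each possible Delta move:
- Zero: Echo compares 3, 7 and picks Y; Delta would get 0.
- Light: Echo compares 8, 6 and picks X; Delta would get 7.
- Medium: Echo compares 0, 8 and picks Y; Delta would get 2.
- Heavy: Echo compares 2, 1 and picks X; Delta would get 4.
Delta's induced payoffs are 0, 7, 2, 4, so Delta commits to Light. Subgame-perfect outcome: (Light, X) with payoffs (7, 8).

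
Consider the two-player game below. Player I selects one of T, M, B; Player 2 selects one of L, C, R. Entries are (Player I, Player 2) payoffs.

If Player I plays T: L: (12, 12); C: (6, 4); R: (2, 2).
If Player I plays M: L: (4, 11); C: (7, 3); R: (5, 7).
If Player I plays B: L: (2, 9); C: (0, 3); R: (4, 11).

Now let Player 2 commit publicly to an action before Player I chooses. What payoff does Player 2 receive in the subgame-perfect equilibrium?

12

Solve by backward induction (Player 2 leads).
- L: BR = T, leader payoff 12.
- C: BR = M, leader payoff 3.
- R: BR = M, leader payoff 7.
Maximizing over 12, 3, 7, Player 2 chooses L. Subgame-perfect outcome: (T, L) with payoffs (12, 12).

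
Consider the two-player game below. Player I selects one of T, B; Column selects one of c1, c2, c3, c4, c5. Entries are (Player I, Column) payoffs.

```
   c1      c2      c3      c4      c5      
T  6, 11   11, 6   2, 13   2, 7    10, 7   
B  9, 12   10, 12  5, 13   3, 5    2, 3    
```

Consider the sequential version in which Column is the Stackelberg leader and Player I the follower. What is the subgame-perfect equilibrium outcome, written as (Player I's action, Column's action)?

(B, c3)

Backward induction with Column moving first.
- c1: BR = B, leader payoff 12.
- c2: BR = T, leader payoff 6.
- c3: BR = B, leader payoff 13.
- c4: BR = B, leader payoff 5.
- c5: BR = T, leader payoff 7.
Maximizing over 12, 6, 13, 5, 7, Column chooses c3. Subgame-perfect outcome: (B, c3) with payoffs (5, 13).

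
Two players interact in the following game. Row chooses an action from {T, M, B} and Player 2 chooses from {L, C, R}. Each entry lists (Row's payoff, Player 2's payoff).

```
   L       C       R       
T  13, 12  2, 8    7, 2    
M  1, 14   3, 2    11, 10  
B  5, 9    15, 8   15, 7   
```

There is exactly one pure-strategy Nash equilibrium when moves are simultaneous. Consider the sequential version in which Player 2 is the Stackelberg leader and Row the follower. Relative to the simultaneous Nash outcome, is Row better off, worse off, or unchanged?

Solve by backward induction (Player 2 leads).
- L → Row plays T (best of 13, 1, 5); Player 2 gets 12.
- C → Row plays B (best of 2, 3, 15); Player 2 gets 8.
- R → Row plays B (best of 7, 11, 15); Player 2 gets 7.
Player 2's induced payoffs are 12, 8, 7, so Player 2 commits to L. Subgame-perfect outcome: (T, L) with payoffs (13, 12).
Now find the simultaneous Nash equilibrium.
Row's best replies: L→T; C→B; R→B.
Player 2's best replies: T→L; M→L; B→L.
Only (T, L) has each player best-responding; Nash payoffs (13, 12).
Row earns 13 sequentially versus 13 at the Nash outcome: unchanged.

unchanged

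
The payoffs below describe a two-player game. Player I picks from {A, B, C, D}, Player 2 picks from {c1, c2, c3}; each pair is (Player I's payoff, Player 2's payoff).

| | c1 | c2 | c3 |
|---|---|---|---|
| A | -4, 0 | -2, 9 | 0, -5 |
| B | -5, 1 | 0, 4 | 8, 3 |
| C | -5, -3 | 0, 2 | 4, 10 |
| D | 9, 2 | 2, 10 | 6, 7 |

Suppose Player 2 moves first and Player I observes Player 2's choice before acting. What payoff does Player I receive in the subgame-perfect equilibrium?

Player I best-responds to each possible Player 2 move:
- c1: Player I compares -4, -5, -5, 9 and picks D; Player 2 would get 2.
- c2: Player I compares -2, 0, 0, 2 and picks D; Player 2 would get 10.
- c3: Player I compares 0, 8, 4, 6 and picks B; Player 2 would get 3.
Player 2's induced payoffs are 2, 10, 3, so Player 2 commits to c2. Subgame-perfect outcome: (D, c2) with payoffs (2, 10).

2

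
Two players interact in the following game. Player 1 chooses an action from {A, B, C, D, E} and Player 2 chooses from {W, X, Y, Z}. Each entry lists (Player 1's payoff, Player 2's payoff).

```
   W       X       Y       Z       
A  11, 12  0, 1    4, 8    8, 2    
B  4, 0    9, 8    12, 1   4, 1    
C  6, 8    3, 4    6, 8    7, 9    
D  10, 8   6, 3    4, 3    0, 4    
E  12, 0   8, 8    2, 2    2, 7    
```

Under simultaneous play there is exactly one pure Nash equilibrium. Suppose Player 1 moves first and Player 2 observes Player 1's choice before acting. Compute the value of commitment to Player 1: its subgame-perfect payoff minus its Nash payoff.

2

Work backward from Player 2's decision.
- A → Player 2 plays W (best of 12, 1, 8, 2); Player 1 gets 11.
- B → Player 2 plays X (best of 0, 8, 1, 1); Player 1 gets 9.
- C → Player 2 plays Z (best of 8, 4, 8, 9); Player 1 gets 7.
- D → Player 2 plays W (best of 8, 3, 3, 4); Player 1 gets 10.
- E → Player 2 plays X (best of 0, 8, 2, 7); Player 1 gets 8.
Maximizing over 11, 9, 7, 10, 8, Player 1 chooses A. Subgame-perfect outcome: (A, W) with payoffs (11, 12).
Now find the simultaneous Nash equilibrium.
Player 1's best replies: W→E; X→B; Y→B; Z→A.
Player 2's best replies: A→W; B→X; C→Z; D→W; E→X.
The unique mutual best reply is (B, X), giving (9, 8).
Player 1's commitment gain: 11 − 9 = 2.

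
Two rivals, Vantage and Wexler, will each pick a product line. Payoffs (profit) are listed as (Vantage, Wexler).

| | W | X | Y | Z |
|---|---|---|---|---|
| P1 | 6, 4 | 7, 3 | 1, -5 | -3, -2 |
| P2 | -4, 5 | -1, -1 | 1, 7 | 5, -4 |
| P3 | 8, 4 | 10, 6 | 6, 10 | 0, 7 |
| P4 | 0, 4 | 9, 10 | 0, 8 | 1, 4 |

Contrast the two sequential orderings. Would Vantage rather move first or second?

first

If Vantage leads: Wexler's best replies are P1→W, P2→Y, P3→Y, P4→X; Vantage's induced payoffs 6, 1, 6, 9; outcome (P4, X), payoffs (9, 10).
If Wexler leads: Vantage's best replies are W→P3, X→P3, Y→P3, Z→P2; Wexler's induced payoffs 4, 6, 10, -4; outcome (P3, Y), payoffs (6, 10).
Vantage gets 9 moving first and 6 moving second, so Vantage prefers to move first.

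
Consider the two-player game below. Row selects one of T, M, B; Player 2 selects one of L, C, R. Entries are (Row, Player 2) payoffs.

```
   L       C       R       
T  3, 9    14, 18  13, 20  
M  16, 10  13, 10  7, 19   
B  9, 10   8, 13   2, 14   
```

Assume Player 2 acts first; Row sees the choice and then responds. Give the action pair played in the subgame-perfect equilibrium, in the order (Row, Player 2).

(T, R)

Solve by backward induction (Player 2 leads).
- L → Row plays M (best of 3, 16, 9); Player 2 gets 10.
- C → Row plays T (best of 14, 13, 8); Player 2 gets 18.
- R → Row plays T (best of 13, 7, 2); Player 2 gets 20.
Maximizing over 10, 18, 20, Player 2 chooses R. Subgame-perfect outcome: (T, R) with payoffs (13, 20).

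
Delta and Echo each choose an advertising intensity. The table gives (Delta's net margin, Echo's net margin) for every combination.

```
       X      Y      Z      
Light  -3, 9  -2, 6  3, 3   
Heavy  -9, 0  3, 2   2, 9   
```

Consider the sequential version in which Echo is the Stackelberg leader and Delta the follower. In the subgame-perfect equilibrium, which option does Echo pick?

Delta best-responds to each possible Echo move:
- X: BR = Light, leader payoff 9.
- Y: BR = Heavy, leader payoff 2.
- Z: BR = Light, leader payoff 3.
Echo's induced payoffs are 9, 2, 3, so Echo commits to X. Subgame-perfect outcome: (Light, X) with payoffs (-3, 9).

X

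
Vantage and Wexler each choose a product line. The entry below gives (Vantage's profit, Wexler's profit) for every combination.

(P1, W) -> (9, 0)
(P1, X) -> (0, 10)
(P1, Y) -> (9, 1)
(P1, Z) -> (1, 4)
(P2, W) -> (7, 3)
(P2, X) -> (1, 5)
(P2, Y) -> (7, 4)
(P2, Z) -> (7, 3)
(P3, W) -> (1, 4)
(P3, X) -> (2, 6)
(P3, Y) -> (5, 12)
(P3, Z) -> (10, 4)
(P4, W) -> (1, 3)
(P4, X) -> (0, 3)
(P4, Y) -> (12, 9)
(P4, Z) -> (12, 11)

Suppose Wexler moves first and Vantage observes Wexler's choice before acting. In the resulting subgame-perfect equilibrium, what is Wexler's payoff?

Solve by backward induction (Wexler leads).
- W: Vantage compares 9, 7, 1, 1 and picks P1; Wexler would get 0.
- X: Vantage compares 0, 1, 2, 0 and picks P3; Wexler would get 6.
- Y: Vantage compares 9, 7, 5, 12 and picks P4; Wexler would get 9.
- Z: Vantage compares 1, 7, 10, 12 and picks P4; Wexler would get 11.
Maximizing over 0, 6, 9, 11, Wexler chooses Z. Subgame-perfect outcome: (P4, Z) with payoffs (12, 11).

11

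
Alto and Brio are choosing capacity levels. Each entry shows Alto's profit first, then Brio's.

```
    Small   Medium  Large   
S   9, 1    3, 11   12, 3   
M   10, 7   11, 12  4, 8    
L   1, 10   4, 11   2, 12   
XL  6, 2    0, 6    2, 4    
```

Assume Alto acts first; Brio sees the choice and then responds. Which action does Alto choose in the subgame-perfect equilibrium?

M

Brio best-responds to each possible Alto move:
- S → Brio plays Medium (best of 1, 11, 3); Alto gets 3.
- M → Brio plays Medium (best of 7, 12, 8); Alto gets 11.
- L → Brio plays Large (best of 10, 11, 12); Alto gets 2.
- XL → Brio plays Medium (best of 2, 6, 4); Alto gets 0.
Among 3, 11, 2, 0, the best is 11 at M. Subgame-perfect outcome: (M, Medium) with payoffs (11, 12).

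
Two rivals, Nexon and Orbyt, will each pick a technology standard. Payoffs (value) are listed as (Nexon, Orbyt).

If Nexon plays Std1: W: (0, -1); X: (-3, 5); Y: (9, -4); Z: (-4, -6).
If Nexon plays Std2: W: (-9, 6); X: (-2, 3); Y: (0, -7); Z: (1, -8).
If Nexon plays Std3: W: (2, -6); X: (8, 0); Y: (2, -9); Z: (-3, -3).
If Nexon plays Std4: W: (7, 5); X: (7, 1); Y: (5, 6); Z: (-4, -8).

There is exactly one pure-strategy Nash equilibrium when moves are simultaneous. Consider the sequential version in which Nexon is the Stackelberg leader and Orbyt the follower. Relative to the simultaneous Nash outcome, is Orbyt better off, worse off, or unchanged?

Orbyt best-responds to each possible Nexon move:
- Std1: Orbyt compares -1, 5, -4, -6 and picks X; Nexon would get -3.
- Std2: Orbyt compares 6, 3, -7, -8 and picks W; Nexon would get -9.
- Std3: Orbyt compares -6, 0, -9, -3 and picks X; Nexon would get 8.
- Std4: Orbyt compares 5, 1, 6, -8 and picks Y; Nexon would get 5.
Nexon's induced payoffs are -3, -9, 8, 5, so Nexon commits to Std3. Subgame-perfect outcome: (Std3, X) with payoffs (8, 0).
Under simultaneous play:
Nexon's best replies: W→Std4; X→Std3; Y→Std1; Z→Std2.
Orbyt's best replies: Std1→X; Std2→W; Std3→X; Std4→Y.
The unique mutual best reply is (Std3, X), giving (8, 0).
Orbyt earns 0 sequentially versus 0 at the Nash outcome: unchanged.

unchanged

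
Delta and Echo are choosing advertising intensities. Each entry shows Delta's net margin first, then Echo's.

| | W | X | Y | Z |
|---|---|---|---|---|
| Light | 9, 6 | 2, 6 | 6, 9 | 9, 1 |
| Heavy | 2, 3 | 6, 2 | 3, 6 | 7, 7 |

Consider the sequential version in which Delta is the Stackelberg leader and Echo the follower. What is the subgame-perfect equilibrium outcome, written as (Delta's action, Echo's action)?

(Heavy, Z)

Solve by backward induction (Delta leads).
- Light: BR = Y, leader payoff 6.
- Heavy: BR = Z, leader payoff 7.
Maximizing over 6, 7, Delta chooses Heavy. Subgame-perfect outcome: (Heavy, Z) with payoffs (7, 7).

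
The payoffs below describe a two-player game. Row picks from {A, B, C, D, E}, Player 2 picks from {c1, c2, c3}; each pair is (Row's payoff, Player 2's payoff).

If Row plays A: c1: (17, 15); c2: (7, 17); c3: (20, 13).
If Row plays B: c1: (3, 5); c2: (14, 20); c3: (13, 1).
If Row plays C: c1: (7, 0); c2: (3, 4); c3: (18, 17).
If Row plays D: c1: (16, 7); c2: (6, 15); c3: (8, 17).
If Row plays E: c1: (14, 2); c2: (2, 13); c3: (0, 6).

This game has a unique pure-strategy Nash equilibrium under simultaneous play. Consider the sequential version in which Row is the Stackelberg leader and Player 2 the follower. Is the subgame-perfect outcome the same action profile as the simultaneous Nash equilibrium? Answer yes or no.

no

Solve by backward induction (Row leads).
- A: BR = c2, leader payoff 7.
- B: BR = c2, leader payoff 14.
- C: BR = c3, leader payoff 18.
- D: BR = c3, leader payoff 8.
- E: BR = c2, leader payoff 2.
Row's induced payoffs are 7, 14, 18, 8, 2, so Row commits to C. Subgame-perfect outcome: (C, c3) with payoffs (18, 17).
Now find the simultaneous Nash equilibrium.
Row's best replies: c1→A; c2→B; c3→A.
Player 2's best replies: A→c2; B→c2; C→c3; D→c3; E→c2.
The unique mutual best reply is (B, c2), giving (14, 20).
Sequential outcome (C, c3) differs from the Nash profile (B, c2).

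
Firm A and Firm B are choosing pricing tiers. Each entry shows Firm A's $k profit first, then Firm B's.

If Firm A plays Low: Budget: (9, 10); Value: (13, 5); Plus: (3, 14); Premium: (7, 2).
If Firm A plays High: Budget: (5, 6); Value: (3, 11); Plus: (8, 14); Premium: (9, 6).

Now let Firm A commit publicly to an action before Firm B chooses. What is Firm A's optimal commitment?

Backward induction with Firm A moving first.
- Low → Firm B plays Plus (best of 10, 5, 14, 2); Firm A gets 3.
- High → Firm B plays Plus (best of 6, 11, 14, 6); Firm A gets 8.
Maximizing over 3, 8, Firm A chooses High. Subgame-perfect outcome: (High, Plus) with payoffs (8, 14).

High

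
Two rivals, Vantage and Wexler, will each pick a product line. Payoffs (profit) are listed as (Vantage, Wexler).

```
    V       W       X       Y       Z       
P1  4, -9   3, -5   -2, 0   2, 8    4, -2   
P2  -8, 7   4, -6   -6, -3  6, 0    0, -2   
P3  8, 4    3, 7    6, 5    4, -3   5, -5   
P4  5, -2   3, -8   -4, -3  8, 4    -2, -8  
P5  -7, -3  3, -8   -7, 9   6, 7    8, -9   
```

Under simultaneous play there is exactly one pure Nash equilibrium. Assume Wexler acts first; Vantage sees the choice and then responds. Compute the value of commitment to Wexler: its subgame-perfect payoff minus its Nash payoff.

Work backward from Vantage's decision.
- V: BR = P3, leader payoff 4.
- W: BR = P2, leader payoff -6.
- X: BR = P3, leader payoff 5.
- Y: BR = P4, leader payoff 4.
- Z: BR = P5, leader payoff -9.
Wexler's induced payoffs are 4, -6, 5, 4, -9, so Wexler commits to X. Subgame-perfect outcome: (P3, X) with payoffs (6, 5).
Now find the simultaneous Nash equilibrium.
Vantage's best replies: V→P3; W→P2; X→P3; Y→P4; Z→P5.
Wexler's best replies: P1→Y; P2→V; P3→W; P4→Y; P5→X.
The unique mutual best reply is (P4, Y), giving (8, 4).
Wexler's commitment gain: 5 − 4 = 1.

1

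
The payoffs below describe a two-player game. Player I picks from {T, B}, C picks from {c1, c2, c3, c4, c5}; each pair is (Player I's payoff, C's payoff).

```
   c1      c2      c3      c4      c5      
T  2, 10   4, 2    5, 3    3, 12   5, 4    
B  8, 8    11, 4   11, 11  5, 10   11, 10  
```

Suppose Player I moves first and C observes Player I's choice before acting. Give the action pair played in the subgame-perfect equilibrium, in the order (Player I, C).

Backward induction with Player I moving first.
- T → C plays c4 (best of 10, 2, 3, 12, 4); Player I gets 3.
- B → C plays c3 (best of 8, 4, 11, 10, 10); Player I gets 11.
Player I's induced payoffs are 3, 11, so Player I commits to B. Subgame-perfect outcome: (B, c3) with payoffs (11, 11).

(B, c3)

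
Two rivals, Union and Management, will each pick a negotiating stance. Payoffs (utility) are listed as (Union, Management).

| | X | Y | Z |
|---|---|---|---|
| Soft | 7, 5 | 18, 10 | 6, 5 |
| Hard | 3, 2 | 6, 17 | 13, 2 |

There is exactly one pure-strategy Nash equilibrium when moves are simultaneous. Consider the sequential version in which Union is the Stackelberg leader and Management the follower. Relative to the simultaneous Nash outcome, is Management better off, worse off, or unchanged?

unchanged

Backward induction with Union moving first.
- Soft: Management compares 5, 10, 5 and picks Y; Union would get 18.
- Hard: Management compares 2, 17, 2 and picks Y; Union would get 6.
Among 18, 6, the best is 18 at Soft. Subgame-perfect outcome: (Soft, Y) with payoffs (18, 10).
For the simultaneous game, intersect best replies.
Union's best replies: X→Soft; Y→Soft; Z→Hard.
Management's best replies: Soft→Y; Hard→Y.
Only (Soft, Y) has each player best-responding; Nash payoffs (18, 10).
Management earns 10 sequentially versus 10 at the Nash outcome: unchanged.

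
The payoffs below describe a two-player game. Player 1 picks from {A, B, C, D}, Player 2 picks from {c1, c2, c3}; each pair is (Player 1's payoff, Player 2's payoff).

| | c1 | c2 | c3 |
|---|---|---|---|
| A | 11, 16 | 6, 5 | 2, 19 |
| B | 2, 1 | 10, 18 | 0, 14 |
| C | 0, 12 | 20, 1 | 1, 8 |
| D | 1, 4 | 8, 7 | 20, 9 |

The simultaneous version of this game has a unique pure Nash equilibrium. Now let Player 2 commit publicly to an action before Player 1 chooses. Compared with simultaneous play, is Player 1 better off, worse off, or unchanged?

Backward induction with Player 2 moving first.
- c1: Player 1 compares 11, 2, 0, 1 and picks A; Player 2 would get 16.
- c2: Player 1 compares 6, 10, 20, 8 and picks C; Player 2 would get 1.
- c3: Player 1 compares 2, 0, 1, 20 and picks D; Player 2 would get 9.
Among 16, 1, 9, the best is 16 at c1. Subgame-perfect outcome: (A, c1) with payoffs (11, 16).
Now find the simultaneous Nash equilibrium.
Player 1's best replies: c1→A; c2→C; c3→D.
Player 2's best replies: A→c3; B→c2; C→c1; D→c3.
Only (D, c3) has each player best-responding; Nash payoffs (20, 9).
Player 1 earns 11 sequentially versus 20 at the Nash outcome: worse off.

worse off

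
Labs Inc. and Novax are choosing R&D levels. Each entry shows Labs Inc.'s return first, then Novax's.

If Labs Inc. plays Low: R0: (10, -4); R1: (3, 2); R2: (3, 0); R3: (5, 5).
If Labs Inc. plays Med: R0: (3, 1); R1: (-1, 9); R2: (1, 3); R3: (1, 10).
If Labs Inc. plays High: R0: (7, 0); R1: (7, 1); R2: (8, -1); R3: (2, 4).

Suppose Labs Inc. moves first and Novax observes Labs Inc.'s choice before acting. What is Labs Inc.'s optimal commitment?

Low

Backward induction with Labs Inc. moving first.
- Low → Novax plays R3 (best of -4, 2, 0, 5); Labs Inc. gets 5.
- Med → Novax plays R3 (best of 1, 9, 3, 10); Labs Inc. gets 1.
- High → Novax plays R3 (best of 0, 1, -1, 4); Labs Inc. gets 2.
Labs Inc.'s induced payoffs are 5, 1, 2, so Labs Inc. commits to Low. Subgame-perfect outcome: (Low, R3) with payoffs (5, 5).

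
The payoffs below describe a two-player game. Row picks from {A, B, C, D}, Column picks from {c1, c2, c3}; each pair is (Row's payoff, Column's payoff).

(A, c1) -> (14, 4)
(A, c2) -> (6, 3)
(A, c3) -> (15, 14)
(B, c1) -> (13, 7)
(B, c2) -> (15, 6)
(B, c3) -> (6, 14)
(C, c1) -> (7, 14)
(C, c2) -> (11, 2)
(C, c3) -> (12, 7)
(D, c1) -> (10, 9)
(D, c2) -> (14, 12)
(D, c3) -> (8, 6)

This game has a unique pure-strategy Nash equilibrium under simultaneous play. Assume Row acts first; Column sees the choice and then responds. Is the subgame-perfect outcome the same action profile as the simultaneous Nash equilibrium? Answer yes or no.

Work backward from Column's decision.
- A → Column plays c3 (best of 4, 3, 14); Row gets 15.
- B → Column plays c3 (best of 7, 6, 14); Row gets 6.
- C → Column plays c1 (best of 14, 2, 7); Row gets 7.
- D → Column plays c2 (best of 9, 12, 6); Row gets 14.
Row's induced payoffs are 15, 6, 7, 14, so Row commits to A. Subgame-perfect outcome: (A, c3) with payoffs (15, 14).
Now find the simultaneous Nash equilibrium.
Row's best replies: c1→A; c2→B; c3→A.
Column's best replies: A→c3; B→c3; C→c1; D→c2.
Only (A, c3) has each player best-responding; Nash payoffs (15, 14).
Sequential outcome (A, c3) coincides with the Nash profile (A, c3).

yes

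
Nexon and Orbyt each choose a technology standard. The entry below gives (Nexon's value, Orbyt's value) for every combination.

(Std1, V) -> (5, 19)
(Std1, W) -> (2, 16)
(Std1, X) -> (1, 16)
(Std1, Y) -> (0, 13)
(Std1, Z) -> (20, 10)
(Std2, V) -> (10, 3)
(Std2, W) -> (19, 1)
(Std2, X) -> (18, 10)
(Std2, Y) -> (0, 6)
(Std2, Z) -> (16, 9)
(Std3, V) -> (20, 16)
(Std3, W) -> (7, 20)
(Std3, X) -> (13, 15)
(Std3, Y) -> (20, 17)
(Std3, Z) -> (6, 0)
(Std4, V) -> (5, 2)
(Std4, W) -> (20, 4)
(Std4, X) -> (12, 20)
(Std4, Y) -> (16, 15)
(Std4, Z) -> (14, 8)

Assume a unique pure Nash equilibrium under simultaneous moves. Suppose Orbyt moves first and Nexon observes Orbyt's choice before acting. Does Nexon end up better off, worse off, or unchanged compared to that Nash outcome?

Work backward from Nexon's decision.
- V: BR = Std3, leader payoff 16.
- W: BR = Std4, leader payoff 4.
- X: BR = Std2, leader payoff 10.
- Y: BR = Std3, leader payoff 17.
- Z: BR = Std1, leader payoff 10.
Among 16, 4, 10, 17, 10, the best is 17 at Y. Subgame-perfect outcome: (Std3, Y) with payoffs (20, 17).
Now find the simultaneous Nash equilibrium.
Nexon's best replies: V→Std3; W→Std4; X→Std2; Y→Std3; Z→Std1.
Orbyt's best replies: Std1→V; Std2→X; Std3→W; Std4→X.
Only (Std2, X) has each player best-responding; Nash payoffs (18, 10).
Nexon earns 20 sequentially versus 18 at the Nash outcome: better off.

better off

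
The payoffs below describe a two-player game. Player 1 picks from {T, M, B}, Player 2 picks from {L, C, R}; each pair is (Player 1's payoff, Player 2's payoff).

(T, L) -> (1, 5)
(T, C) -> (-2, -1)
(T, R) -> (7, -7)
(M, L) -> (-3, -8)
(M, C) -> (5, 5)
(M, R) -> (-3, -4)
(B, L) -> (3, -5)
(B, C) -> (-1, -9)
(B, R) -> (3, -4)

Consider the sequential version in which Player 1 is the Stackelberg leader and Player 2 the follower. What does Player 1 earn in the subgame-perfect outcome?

5

Player 2 best-responds to each possible Player 1 move:
- T: Player 2 compares 5, -1, -7 and picks L; Player 1 would get 1.
- M: Player 2 compares -8, 5, -4 and picks C; Player 1 would get 5.
- B: Player 2 compares -5, -9, -4 and picks R; Player 1 would get 3.
Among 1, 5, 3, the best is 5 at M. Subgame-perfect outcome: (M, C) with payoffs (5, 5).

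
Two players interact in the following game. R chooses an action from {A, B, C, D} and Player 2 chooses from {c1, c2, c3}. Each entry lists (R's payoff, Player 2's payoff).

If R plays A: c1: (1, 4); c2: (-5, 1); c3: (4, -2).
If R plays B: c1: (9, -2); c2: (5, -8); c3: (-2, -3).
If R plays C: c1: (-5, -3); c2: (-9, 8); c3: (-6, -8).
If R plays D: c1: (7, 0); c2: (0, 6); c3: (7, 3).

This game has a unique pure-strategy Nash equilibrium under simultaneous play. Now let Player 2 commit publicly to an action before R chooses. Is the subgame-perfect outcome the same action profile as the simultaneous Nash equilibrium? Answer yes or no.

Work backward from R's decision.
- c1 → R plays B (best of 1, 9, -5, 7); Player 2 gets -2.
- c2 → R plays B (best of -5, 5, -9, 0); Player 2 gets -8.
- c3 → R plays D (best of 4, -2, -6, 7); Player 2 gets 3.
Among -2, -8, 3, the best is 3 at c3. Subgame-perfect outcome: (D, c3) with payoffs (7, 3).
Under simultaneous play:
R's best replies: c1→B; c2→B; c3→D.
Player 2's best replies: A→c1; B→c1; C→c2; D→c2.
Only (B, c1) has each player best-responding; Nash payoffs (9, -2).
Sequential outcome (D, c3) differs from the Nash profile (B, c1).

no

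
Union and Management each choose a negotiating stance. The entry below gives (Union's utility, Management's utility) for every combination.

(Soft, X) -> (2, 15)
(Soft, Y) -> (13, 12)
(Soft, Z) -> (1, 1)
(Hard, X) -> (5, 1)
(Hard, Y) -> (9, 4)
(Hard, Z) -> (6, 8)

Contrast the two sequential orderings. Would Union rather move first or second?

If Union leads: Management's best replies are Soft→X, Hard→Z; Union's induced payoffs 2, 6; outcome (Hard, Z), payoffs (6, 8).
If Management leads: Union's best replies are X→Hard, Y→Soft, Z→Hard; Management's induced payoffs 1, 12, 8; outcome (Soft, Y), payoffs (13, 12).
Union gets 6 moving first and 13 moving second, so Union prefers to move second.

second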